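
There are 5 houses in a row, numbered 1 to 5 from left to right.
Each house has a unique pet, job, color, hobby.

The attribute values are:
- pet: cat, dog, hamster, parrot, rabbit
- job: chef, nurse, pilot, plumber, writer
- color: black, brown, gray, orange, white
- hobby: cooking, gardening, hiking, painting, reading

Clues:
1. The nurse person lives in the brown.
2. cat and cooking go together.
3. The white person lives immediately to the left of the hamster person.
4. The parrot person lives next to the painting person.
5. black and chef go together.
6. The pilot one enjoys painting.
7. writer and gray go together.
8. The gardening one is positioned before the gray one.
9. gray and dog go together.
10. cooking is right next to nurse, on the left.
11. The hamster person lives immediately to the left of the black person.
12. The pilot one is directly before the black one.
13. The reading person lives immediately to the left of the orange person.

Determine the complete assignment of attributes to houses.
Solution:

House | Pet | Job | Color | Hobby
---------------------------------
  1   | parrot | plumber | white | reading
  2   | hamster | pilot | orange | painting
  3   | cat | chef | black | cooking
  4   | rabbit | nurse | brown | gardening
  5   | dog | writer | gray | hiking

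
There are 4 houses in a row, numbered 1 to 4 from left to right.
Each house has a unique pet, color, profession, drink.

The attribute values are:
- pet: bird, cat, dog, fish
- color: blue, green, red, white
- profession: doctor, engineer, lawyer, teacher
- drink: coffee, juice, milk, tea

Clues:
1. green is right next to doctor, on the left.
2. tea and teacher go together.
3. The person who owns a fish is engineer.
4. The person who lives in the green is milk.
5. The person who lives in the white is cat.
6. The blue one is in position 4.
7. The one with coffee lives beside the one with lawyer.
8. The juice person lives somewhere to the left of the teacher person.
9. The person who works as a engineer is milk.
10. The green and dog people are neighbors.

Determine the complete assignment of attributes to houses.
Solution:

House | Pet | Color | Profession | Drink
----------------------------------------
  1   | fish | green | engineer | milk
  2   | dog | red | doctor | coffee
  3   | cat | white | lawyer | juice
  4   | bird | blue | teacher | tea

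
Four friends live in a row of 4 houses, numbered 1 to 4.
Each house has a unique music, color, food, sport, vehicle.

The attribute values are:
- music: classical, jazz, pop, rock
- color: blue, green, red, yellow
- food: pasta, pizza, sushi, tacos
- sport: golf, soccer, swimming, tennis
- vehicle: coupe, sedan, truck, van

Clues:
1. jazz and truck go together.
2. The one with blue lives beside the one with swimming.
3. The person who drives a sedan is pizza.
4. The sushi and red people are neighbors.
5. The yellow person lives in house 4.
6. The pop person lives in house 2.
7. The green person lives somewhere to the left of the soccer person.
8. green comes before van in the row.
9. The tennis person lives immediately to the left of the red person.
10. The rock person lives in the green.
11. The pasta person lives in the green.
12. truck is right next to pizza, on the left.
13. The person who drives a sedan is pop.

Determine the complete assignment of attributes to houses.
Solution:

House | Music | Color | Food | Sport | Vehicle
----------------------------------------------
  1   | jazz | blue | sushi | tennis | truck
  2   | pop | red | pizza | swimming | sedan
  3   | rock | green | pasta | golf | coupe
  4   | classical | yellow | tacos | soccer | van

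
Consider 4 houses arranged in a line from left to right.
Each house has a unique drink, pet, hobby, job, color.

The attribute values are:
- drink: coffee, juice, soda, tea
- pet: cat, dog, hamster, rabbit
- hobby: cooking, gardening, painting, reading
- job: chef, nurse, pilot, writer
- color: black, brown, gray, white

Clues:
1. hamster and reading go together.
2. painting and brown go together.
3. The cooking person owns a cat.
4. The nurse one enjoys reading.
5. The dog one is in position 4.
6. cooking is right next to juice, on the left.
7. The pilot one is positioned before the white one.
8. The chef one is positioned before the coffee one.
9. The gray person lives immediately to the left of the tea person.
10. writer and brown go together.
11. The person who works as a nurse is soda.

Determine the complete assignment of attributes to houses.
Solution:

House | Drink | Pet | Hobby | Job | Color
-----------------------------------------
  1   | soda | hamster | reading | nurse | gray
  2   | tea | cat | cooking | pilot | black
  3   | juice | rabbit | gardening | chef | white
  4   | coffee | dog | painting | writer | brown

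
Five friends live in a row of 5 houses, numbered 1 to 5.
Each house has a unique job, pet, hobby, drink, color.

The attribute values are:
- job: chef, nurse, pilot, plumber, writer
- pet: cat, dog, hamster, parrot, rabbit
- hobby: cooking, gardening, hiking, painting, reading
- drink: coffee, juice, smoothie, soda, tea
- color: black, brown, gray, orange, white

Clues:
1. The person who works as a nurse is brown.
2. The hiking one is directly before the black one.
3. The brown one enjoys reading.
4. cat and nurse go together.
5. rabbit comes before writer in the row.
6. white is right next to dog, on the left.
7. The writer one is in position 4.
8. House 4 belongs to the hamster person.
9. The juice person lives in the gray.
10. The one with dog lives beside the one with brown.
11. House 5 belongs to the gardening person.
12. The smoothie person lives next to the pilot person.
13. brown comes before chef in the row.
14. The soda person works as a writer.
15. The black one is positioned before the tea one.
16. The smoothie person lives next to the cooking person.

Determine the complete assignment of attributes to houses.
Solution:

House | Job | Pet | Hobby | Drink | Color
-----------------------------------------
  1   | plumber | rabbit | hiking | smoothie | white
  2   | pilot | dog | cooking | coffee | black
  3   | nurse | cat | reading | tea | brown
  4   | writer | hamster | painting | soda | orange
  5   | chef | parrot | gardening | juice | gray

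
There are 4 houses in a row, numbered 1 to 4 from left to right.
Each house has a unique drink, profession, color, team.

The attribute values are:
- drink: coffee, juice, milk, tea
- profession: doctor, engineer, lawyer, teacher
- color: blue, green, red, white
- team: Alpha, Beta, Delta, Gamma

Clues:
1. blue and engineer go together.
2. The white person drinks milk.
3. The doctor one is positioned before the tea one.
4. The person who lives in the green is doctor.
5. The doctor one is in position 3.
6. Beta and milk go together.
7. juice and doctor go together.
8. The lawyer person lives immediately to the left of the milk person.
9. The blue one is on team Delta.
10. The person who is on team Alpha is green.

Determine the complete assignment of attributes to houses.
Solution:

House | Drink | Profession | Color | Team
-----------------------------------------
  1   | coffee | lawyer | red | Gamma
  2   | milk | teacher | white | Beta
  3   | juice | doctor | green | Alpha
  4   | tea | engineer | blue | Delta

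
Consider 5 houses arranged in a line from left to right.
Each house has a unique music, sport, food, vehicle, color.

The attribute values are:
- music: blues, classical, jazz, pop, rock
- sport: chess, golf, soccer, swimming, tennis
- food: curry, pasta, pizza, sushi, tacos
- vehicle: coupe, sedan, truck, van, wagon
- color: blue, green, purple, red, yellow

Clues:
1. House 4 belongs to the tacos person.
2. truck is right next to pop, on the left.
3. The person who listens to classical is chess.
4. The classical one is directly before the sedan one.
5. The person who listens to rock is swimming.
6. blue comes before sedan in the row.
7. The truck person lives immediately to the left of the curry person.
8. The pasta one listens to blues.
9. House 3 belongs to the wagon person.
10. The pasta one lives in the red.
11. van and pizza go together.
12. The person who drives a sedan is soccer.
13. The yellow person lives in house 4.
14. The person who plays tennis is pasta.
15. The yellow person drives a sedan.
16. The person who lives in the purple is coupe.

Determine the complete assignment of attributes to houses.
Solution:

House | Music | Sport | Food | Vehicle | Color
----------------------------------------------
  1   | blues | tennis | pasta | truck | red
  2   | pop | golf | curry | coupe | purple
  3   | classical | chess | sushi | wagon | blue
  4   | jazz | soccer | tacos | sedan | yellow
  5   | rock | swimming | pizza | van | green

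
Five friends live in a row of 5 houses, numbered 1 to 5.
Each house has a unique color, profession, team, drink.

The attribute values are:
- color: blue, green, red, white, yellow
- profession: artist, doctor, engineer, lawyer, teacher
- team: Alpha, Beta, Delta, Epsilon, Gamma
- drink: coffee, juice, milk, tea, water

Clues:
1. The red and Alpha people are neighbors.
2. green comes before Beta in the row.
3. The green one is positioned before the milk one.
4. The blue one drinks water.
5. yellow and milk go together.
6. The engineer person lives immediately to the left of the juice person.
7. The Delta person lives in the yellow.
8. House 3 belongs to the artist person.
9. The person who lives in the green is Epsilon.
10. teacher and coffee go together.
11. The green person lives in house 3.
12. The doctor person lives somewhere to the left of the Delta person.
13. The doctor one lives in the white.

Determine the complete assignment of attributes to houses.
Solution:

House | Color | Profession | Team | Drink
-----------------------------------------
  1   | red | teacher | Gamma | coffee
  2   | blue | engineer | Alpha | water
  3   | green | artist | Epsilon | juice
  4   | white | doctor | Beta | tea
  5   | yellow | lawyer | Delta | milk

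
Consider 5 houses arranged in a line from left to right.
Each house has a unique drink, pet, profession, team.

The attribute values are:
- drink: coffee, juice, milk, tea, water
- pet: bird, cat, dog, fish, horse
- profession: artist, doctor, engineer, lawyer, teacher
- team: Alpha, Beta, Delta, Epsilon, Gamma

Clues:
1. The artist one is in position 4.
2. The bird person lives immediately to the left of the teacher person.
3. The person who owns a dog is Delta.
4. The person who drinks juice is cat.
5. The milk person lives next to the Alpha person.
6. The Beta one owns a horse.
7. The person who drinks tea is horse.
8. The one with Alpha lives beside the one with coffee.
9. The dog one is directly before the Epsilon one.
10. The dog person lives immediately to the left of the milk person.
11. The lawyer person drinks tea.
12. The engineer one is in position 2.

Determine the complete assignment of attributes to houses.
Solution:

House | Drink | Pet | Profession | Team
---------------------------------------
  1   | water | dog | doctor | Delta
  2   | milk | bird | engineer | Epsilon
  3   | juice | cat | teacher | Alpha
  4   | coffee | fish | artist | Gamma
  5   | tea | horse | lawyer | Beta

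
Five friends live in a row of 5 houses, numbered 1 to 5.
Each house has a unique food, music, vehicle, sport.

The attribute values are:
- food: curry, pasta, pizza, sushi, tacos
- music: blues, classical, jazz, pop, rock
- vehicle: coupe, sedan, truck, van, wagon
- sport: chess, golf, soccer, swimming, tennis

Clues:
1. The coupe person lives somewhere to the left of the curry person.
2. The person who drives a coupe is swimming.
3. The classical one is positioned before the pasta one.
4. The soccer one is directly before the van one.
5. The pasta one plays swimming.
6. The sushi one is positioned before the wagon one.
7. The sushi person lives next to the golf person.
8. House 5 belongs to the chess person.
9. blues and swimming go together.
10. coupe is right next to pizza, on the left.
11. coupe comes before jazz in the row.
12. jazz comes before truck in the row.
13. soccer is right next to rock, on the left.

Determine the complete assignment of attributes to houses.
Solution:

House | Food | Music | Vehicle | Sport
--------------------------------------
  1   | sushi | classical | sedan | soccer
  2   | tacos | rock | van | golf
  3   | pasta | blues | coupe | swimming
  4   | pizza | jazz | wagon | tennis
  5   | curry | pop | truck | chess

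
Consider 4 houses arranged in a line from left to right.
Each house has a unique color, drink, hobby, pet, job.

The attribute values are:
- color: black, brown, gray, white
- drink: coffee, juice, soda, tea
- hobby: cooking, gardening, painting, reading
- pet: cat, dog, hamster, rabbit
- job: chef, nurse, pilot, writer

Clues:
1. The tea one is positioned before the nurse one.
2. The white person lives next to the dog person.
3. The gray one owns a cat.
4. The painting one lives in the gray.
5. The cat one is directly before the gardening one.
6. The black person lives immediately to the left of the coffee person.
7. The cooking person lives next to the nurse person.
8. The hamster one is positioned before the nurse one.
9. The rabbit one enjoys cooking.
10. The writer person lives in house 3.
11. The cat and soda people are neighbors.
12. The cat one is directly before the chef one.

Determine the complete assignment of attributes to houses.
Solution:

House | Color | Drink | Hobby | Pet | Job
-----------------------------------------
  1   | gray | tea | painting | cat | pilot
  2   | black | soda | gardening | hamster | chef
  3   | white | coffee | cooking | rabbit | writer
  4   | brown | juice | reading | dog | nurse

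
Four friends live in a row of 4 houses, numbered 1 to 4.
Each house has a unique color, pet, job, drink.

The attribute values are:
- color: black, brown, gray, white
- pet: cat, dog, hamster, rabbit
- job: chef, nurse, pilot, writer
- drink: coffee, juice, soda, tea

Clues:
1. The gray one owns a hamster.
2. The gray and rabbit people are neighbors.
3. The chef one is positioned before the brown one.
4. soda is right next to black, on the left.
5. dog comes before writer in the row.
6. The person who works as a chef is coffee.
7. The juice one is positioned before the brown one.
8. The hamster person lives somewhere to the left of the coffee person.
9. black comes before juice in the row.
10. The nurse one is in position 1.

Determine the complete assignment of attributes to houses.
Solution:

House | Color | Pet | Job | Drink
---------------------------------
  1   | gray | hamster | nurse | soda
  2   | black | rabbit | chef | coffee
  3   | white | dog | pilot | juice
  4   | brown | cat | writer | tea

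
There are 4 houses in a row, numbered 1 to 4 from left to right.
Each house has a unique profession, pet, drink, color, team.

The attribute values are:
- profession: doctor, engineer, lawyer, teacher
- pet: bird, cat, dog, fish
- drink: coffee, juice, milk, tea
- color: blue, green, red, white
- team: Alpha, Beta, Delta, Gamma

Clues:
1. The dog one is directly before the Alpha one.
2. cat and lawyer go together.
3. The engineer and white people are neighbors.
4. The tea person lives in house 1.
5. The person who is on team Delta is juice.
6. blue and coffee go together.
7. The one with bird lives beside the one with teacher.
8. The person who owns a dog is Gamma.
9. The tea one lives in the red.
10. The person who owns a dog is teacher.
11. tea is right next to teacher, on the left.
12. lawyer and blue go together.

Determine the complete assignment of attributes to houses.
Solution:

House | Profession | Pet | Drink | Color | Team
-----------------------------------------------
  1   | engineer | bird | tea | red | Beta
  2   | teacher | dog | milk | white | Gamma
  3   | lawyer | cat | coffee | blue | Alpha
  4   | doctor | fish | juice | green | Delta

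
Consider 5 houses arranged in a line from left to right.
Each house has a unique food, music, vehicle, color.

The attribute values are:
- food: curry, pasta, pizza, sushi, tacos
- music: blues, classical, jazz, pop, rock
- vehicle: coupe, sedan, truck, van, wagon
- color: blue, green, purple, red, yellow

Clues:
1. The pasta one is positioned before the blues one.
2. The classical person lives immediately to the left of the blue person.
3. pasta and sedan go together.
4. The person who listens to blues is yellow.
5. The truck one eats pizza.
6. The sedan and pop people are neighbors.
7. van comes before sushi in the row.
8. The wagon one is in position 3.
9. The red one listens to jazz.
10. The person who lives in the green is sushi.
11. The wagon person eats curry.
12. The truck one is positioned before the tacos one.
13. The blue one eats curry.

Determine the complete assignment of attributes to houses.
Solution:

House | Food | Music | Vehicle | Color
--------------------------------------
  1   | pizza | jazz | truck | red
  2   | pasta | classical | sedan | purple
  3   | curry | pop | wagon | blue
  4   | tacos | blues | van | yellow
  5   | sushi | rock | coupe | green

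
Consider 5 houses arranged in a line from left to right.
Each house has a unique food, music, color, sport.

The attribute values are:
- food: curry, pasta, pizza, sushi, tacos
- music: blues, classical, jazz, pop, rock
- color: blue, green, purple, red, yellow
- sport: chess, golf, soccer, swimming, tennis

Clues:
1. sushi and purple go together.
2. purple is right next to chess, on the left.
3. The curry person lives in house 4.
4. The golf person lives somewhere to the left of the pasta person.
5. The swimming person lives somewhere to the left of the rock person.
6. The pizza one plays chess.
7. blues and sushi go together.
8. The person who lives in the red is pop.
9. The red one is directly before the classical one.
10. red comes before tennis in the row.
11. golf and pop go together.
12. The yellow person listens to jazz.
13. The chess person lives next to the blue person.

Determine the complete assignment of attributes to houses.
Solution:

House | Food | Music | Color | Sport
------------------------------------
  1   | sushi | blues | purple | swimming
  2   | pizza | jazz | yellow | chess
  3   | tacos | rock | blue | soccer
  4   | curry | pop | red | golf
  5   | pasta | classical | green | tennis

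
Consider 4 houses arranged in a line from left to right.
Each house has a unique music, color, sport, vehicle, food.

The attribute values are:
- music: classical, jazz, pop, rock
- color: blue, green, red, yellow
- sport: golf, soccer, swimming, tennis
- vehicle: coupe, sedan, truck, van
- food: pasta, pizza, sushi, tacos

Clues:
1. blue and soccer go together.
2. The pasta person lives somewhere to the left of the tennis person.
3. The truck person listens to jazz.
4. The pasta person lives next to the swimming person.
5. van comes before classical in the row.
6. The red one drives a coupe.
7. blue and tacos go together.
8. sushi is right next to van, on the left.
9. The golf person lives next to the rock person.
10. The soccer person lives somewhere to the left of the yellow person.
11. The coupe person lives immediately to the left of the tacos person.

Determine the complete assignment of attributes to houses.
Solution:

House | Music | Color | Sport | Vehicle | Food
----------------------------------------------
  1   | jazz | green | golf | truck | pasta
  2   | rock | red | swimming | coupe | sushi
  3   | pop | blue | soccer | van | tacos
  4   | classical | yellow | tennis | sedan | pizza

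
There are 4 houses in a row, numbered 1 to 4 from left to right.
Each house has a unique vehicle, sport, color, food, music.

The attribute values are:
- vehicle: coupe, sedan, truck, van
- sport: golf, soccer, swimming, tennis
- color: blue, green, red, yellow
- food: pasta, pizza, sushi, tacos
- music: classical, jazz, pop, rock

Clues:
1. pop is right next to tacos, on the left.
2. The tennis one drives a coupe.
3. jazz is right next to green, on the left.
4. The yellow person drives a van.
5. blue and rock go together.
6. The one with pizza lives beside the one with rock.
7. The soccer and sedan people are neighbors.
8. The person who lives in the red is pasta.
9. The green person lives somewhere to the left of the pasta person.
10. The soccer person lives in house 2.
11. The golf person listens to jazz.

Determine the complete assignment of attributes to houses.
Solution:

House | Vehicle | Sport | Color | Food | Music
----------------------------------------------
  1   | van | golf | yellow | sushi | jazz
  2   | truck | soccer | green | pizza | pop
  3   | sedan | swimming | blue | tacos | rock
  4   | coupe | tennis | red | pasta | classical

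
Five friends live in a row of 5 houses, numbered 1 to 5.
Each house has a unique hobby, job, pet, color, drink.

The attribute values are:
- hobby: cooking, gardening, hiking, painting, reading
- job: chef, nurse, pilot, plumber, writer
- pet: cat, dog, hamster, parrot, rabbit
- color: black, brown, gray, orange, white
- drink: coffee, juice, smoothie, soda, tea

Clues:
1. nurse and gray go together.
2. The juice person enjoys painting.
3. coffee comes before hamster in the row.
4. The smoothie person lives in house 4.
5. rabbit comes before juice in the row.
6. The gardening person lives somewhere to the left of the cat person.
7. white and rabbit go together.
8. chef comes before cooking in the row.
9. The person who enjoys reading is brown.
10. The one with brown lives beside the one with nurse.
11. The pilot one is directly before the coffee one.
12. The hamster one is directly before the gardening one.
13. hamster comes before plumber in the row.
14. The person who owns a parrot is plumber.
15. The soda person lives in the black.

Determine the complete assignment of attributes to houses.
Solution:

House | Hobby | Job | Pet | Color | Drink
-----------------------------------------
  1   | hiking | pilot | rabbit | white | tea
  2   | reading | chef | dog | brown | coffee
  3   | painting | nurse | hamster | gray | juice
  4   | gardening | plumber | parrot | orange | smoothie
  5   | cooking | writer | cat | black | soda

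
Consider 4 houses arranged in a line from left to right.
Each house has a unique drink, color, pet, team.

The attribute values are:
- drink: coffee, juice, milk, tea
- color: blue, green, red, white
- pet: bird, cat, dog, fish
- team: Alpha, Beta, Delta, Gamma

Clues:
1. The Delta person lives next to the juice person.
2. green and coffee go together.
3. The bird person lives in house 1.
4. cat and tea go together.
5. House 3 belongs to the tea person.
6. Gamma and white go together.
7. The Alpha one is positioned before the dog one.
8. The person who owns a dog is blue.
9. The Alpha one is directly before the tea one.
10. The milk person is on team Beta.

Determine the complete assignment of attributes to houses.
Solution:

House | Drink | Color | Pet | Team
----------------------------------
  1   | coffee | green | bird | Delta
  2   | juice | red | fish | Alpha
  3   | tea | white | cat | Gamma
  4   | milk | blue | dog | Beta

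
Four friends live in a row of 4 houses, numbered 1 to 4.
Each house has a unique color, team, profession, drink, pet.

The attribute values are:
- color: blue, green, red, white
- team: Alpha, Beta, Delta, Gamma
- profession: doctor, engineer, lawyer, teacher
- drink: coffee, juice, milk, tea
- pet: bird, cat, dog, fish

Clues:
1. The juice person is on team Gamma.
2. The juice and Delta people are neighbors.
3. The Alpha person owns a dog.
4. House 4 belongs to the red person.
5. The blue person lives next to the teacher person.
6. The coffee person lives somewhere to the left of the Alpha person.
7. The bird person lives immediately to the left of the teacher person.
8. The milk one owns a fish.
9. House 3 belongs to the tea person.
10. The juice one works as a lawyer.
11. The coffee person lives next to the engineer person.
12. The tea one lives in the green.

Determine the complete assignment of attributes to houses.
Solution:

House | Color | Team | Profession | Drink | Pet
-----------------------------------------------
  1   | blue | Gamma | lawyer | juice | bird
  2   | white | Delta | teacher | coffee | cat
  3   | green | Alpha | engineer | tea | dog
  4   | red | Beta | doctor | milk | fish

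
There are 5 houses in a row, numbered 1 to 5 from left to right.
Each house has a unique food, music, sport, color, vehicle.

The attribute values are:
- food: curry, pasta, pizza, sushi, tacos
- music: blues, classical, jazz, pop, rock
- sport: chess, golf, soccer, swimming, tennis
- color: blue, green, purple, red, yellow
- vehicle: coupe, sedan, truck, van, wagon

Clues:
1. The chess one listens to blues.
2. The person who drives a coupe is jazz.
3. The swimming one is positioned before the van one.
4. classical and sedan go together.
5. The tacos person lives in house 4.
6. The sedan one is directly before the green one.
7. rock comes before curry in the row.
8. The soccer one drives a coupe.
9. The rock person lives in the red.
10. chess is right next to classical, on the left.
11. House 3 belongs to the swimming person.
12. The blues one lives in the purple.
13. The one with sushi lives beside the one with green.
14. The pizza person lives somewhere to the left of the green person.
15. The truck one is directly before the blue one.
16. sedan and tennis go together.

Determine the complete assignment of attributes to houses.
Solution:

House | Food | Music | Sport | Color | Vehicle
----------------------------------------------
  1   | pizza | blues | chess | purple | truck
  2   | sushi | classical | tennis | blue | sedan
  3   | pasta | pop | swimming | green | wagon
  4   | tacos | rock | golf | red | van
  5   | curry | jazz | soccer | yellow | coupe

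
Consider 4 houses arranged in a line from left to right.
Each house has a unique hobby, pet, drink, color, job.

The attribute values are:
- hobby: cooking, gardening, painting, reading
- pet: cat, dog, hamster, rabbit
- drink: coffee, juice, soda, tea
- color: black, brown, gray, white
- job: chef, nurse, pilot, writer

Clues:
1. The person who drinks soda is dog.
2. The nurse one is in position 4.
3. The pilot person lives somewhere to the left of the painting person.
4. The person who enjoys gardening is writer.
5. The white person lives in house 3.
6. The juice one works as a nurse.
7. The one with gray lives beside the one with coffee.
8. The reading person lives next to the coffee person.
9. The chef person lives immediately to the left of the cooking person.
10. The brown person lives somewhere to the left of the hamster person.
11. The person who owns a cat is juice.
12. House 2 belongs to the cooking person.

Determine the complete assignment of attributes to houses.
Solution:

House | Hobby | Pet | Drink | Color | Job
-----------------------------------------
  1   | reading | dog | soda | gray | chef
  2   | cooking | rabbit | coffee | brown | pilot
  3   | gardening | hamster | tea | white | writer
  4   | painting | cat | juice | black | nurse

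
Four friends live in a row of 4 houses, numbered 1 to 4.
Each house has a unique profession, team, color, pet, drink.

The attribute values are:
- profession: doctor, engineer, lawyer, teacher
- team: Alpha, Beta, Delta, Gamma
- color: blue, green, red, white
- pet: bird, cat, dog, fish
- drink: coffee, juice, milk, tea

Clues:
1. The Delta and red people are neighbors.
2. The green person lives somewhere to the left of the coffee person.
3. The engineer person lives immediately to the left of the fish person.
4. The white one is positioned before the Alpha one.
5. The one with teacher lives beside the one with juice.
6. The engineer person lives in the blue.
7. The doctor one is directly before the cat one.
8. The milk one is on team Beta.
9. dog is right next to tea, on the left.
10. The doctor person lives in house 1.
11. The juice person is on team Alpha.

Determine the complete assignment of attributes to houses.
Solution:

House | Profession | Team | Color | Pet | Drink
-----------------------------------------------
  1   | doctor | Beta | green | dog | milk
  2   | engineer | Gamma | blue | cat | tea
  3   | teacher | Delta | white | fish | coffee
  4   | lawyer | Alpha | red | bird | juice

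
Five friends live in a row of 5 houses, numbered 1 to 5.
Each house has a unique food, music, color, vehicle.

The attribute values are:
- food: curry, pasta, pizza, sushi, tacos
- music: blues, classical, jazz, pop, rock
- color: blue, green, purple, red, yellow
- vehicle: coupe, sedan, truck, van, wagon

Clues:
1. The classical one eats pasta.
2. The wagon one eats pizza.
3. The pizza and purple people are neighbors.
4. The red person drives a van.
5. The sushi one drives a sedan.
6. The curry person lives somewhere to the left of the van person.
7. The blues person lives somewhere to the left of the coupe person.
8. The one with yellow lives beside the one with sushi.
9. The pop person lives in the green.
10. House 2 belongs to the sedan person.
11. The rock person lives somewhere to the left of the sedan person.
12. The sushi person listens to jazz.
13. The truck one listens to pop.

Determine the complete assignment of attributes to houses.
Solution:

House | Food | Music | Color | Vehicle
--------------------------------------
  1   | pizza | rock | yellow | wagon
  2   | sushi | jazz | purple | sedan
  3   | curry | pop | green | truck
  4   | tacos | blues | red | van
  5   | pasta | classical | blue | coupe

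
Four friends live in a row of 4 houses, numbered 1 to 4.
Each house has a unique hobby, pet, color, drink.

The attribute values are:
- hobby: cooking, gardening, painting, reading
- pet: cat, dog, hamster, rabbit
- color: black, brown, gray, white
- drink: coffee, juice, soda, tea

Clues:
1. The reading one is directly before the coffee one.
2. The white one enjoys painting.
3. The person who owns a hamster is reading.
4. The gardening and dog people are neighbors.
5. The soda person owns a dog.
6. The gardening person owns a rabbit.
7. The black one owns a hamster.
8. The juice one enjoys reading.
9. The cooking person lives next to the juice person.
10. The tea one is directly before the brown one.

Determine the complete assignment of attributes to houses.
Solution:

House | Hobby | Pet | Color | Drink
-----------------------------------
  1   | gardening | rabbit | gray | tea
  2   | cooking | dog | brown | soda
  3   | reading | hamster | black | juice
  4   | painting | cat | white | coffee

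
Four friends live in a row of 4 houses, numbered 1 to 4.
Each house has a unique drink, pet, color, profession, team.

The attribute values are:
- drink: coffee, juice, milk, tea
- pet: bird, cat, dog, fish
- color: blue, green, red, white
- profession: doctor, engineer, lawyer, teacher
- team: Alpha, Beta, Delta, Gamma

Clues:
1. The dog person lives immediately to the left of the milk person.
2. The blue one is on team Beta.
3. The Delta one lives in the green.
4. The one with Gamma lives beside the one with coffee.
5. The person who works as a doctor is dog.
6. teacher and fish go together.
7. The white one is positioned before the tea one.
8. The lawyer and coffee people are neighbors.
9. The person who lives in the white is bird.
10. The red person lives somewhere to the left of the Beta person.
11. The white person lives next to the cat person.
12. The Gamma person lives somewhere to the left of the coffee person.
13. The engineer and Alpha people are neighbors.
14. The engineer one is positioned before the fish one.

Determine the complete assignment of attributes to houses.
Solution:

House | Drink | Pet | Color | Profession | Team
-----------------------------------------------
  1   | juice | bird | white | lawyer | Gamma
  2   | coffee | cat | green | engineer | Delta
  3   | tea | dog | red | doctor | Alpha
  4   | milk | fish | blue | teacher | Beta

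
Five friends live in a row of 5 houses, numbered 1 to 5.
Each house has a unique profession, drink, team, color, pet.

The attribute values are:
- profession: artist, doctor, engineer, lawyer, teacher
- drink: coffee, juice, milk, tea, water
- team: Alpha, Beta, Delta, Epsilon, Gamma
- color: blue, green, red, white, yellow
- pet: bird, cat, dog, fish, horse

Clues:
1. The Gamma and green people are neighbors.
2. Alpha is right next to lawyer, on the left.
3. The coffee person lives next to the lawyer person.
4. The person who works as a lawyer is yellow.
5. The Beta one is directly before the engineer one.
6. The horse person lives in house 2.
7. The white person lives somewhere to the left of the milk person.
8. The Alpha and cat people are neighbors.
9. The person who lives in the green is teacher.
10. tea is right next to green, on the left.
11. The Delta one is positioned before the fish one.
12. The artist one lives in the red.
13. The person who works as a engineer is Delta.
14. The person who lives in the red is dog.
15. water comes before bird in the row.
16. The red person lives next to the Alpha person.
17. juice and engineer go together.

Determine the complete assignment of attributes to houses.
Solution:

House | Profession | Drink | Team | Color | Pet
-----------------------------------------------
  1   | artist | tea | Gamma | red | dog
  2   | teacher | coffee | Alpha | green | horse
  3   | lawyer | water | Beta | yellow | cat
  4   | engineer | juice | Delta | white | bird
  5   | doctor | milk | Epsilon | blue | fish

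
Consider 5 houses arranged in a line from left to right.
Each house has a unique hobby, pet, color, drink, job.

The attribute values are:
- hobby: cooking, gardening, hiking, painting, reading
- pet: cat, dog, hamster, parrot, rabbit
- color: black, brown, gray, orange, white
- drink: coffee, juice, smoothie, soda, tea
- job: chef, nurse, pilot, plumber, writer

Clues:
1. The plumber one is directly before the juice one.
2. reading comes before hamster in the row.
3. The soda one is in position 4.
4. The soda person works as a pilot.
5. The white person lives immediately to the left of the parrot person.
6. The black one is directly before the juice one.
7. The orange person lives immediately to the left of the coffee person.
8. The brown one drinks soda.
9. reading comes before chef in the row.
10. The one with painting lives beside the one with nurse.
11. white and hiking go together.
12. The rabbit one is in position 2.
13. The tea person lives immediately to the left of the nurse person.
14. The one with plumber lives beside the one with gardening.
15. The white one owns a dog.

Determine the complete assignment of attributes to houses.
Solution:

House | Hobby | Pet | Color | Drink | Job
-----------------------------------------
  1   | painting | cat | black | tea | plumber
  2   | gardening | rabbit | orange | juice | nurse
  3   | hiking | dog | white | coffee | writer
  4   | reading | parrot | brown | soda | pilot
  5   | cooking | hamster | gray | smoothie | chef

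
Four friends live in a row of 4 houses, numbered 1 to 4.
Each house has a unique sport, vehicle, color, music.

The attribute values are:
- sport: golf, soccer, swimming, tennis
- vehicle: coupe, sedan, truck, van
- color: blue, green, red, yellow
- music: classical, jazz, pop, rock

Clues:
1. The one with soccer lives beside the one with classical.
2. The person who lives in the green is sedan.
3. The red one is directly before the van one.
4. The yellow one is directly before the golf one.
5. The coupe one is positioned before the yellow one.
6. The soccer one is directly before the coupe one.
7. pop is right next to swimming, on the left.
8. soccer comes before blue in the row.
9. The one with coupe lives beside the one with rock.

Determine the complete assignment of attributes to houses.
Solution:

House | Sport | Vehicle | Color | Music
---------------------------------------
  1   | soccer | sedan | green | pop
  2   | swimming | coupe | red | classical
  3   | tennis | van | yellow | rock
  4   | golf | truck | blue | jazz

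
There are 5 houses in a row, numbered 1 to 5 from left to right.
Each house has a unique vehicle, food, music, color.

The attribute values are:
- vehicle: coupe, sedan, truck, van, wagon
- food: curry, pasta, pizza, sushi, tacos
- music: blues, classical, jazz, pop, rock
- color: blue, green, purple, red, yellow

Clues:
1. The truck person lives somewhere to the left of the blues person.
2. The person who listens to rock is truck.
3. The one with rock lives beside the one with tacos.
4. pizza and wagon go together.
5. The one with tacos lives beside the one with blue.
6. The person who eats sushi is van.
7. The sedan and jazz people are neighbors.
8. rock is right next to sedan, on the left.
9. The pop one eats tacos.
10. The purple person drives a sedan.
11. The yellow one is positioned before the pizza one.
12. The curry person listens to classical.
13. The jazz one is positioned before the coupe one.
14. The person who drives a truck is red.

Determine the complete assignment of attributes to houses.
Solution:

House | Vehicle | Food | Music | Color
--------------------------------------
  1   | truck | pasta | rock | red
  2   | sedan | tacos | pop | purple
  3   | van | sushi | jazz | blue
  4   | coupe | curry | classical | yellow
  5   | wagon | pizza | blues | green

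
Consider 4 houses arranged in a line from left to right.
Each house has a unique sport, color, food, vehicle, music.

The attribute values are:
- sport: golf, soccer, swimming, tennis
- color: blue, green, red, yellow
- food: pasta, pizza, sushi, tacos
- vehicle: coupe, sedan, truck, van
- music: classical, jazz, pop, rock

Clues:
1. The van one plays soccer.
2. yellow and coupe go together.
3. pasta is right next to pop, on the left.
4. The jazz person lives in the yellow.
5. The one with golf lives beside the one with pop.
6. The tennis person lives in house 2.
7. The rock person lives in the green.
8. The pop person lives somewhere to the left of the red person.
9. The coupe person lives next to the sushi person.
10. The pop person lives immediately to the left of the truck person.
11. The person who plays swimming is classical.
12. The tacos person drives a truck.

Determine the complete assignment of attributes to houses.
Solution:

House | Sport | Color | Food | Vehicle | Music
----------------------------------------------
  1   | golf | yellow | pasta | coupe | jazz
  2   | tennis | blue | sushi | sedan | pop
  3   | swimming | red | tacos | truck | classical
  4   | soccer | green | pizza | van | rock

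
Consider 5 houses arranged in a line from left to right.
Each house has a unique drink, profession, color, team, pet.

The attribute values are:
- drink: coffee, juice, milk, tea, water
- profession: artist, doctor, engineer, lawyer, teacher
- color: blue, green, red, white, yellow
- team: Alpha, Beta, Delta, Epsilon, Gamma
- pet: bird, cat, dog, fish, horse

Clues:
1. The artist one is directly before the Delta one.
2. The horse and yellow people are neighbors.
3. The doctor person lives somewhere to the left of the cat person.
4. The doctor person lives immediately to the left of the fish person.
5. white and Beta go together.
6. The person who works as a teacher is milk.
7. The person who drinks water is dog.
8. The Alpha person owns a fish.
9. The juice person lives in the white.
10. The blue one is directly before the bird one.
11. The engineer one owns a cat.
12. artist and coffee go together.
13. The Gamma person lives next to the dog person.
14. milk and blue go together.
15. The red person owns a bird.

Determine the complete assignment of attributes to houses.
Solution:

House | Drink | Profession | Color | Team | Pet
-----------------------------------------------
  1   | coffee | artist | green | Gamma | horse
  2   | water | doctor | yellow | Delta | dog
  3   | milk | teacher | blue | Alpha | fish
  4   | tea | lawyer | red | Epsilon | bird
  5   | juice | engineer | white | Beta | cat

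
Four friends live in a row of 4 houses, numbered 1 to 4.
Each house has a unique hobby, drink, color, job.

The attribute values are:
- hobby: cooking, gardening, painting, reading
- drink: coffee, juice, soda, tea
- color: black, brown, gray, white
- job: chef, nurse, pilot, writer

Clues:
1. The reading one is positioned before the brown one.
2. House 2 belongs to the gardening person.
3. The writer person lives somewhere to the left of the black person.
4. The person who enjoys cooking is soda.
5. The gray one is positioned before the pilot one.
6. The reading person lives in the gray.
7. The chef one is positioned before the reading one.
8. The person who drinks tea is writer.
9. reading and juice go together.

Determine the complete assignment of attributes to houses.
Solution:

House | Hobby | Drink | Color | Job
-----------------------------------
  1   | painting | tea | white | writer
  2   | gardening | coffee | black | chef
  3   | reading | juice | gray | nurse
  4   | cooking | soda | brown | pilot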